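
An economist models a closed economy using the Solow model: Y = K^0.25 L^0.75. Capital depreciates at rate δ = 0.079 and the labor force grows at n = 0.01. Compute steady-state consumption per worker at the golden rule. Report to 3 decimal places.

The effective depreciation rate is n + δ = 0.01 + 0.079 = 0.089.
Maximizing c = f(k) − (n+δ)·k gives f'(k) = n+δ, i.e. 0.25·k^(0.25−1) = 0.089, so k_gold = (0.25/0.089)^(1/0.75) ≈ 3.9634.
y_gold = 3.9634^0.25 ≈ 1.4110.
c_gold = y_gold − (n+δ)·k_gold = 1.4110 − 0.089·3.9634 ≈ 1.0582.

c_gold ≈ 1.058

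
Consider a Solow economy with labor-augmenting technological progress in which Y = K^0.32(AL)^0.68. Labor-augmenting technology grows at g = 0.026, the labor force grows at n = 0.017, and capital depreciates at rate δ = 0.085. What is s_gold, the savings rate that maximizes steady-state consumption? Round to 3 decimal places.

s_gold = 0.320

Capital per effective worker breaks even when investment replaces (n + g + δ)·k; here n + g + δ = 0.128.
At the golden rule MPK = n+g+δ, and in any Cobb-Douglas steady state s = (n+g+δ)·k/y = MPK·k/y = capital's share 0.32.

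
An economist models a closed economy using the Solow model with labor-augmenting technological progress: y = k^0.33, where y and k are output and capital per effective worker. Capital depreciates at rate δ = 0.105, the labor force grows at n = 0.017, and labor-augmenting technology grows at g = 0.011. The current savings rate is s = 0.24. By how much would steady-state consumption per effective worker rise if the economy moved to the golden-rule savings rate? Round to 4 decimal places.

The effective depreciation rate is n + g + δ = 0.017 + 0.011 + 0.105 = 0.133.
Current steady state (s = 0.24): k* = (0.24/0.133)^(1/0.67) ≈ 2.4134, y* = 2.4134^0.33 ≈ 1.3374, c* = (1−0.24)·1.3374 ≈ 1.0164.
At the golden rule the marginal product of capital equals n+g+δ: 0.33·k^(0.33−1) = 0.133. Solving, k_gold = (0.33/0.133)^(1/0.67) ≈ 3.8819.
y_gold = 3.8819^0.33 ≈ 1.5645, c_gold = y_gold − 0.133·k_gold ≈ 1.0482.
Gain: Δc = 1.0482 − 1.0164 ≈ 0.0318.

Δc ≈ 0.0318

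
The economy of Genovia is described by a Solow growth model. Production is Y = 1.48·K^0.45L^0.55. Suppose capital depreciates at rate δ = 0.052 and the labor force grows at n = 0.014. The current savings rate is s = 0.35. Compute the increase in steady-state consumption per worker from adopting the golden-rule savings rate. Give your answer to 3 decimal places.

Δc ≈ 0.204

The effective depreciation rate is n + δ = 0.014 + 0.052 = 0.066.
Current steady state (s = 0.35): k* = (0.35·1.48/0.066)^(1/0.55) ≈ 42.3529, y* = 1.48·42.3529^0.45 ≈ 7.9865, c* = (1−0.35)·7.9865 ≈ 5.1913.
Setting f'(k) = n+δ gives 0.45·1.48·k^(0.45−1) = 0.066, hence k_gold = (0.45·1.48/0.066)^(1/0.55) ≈ 66.8849.
y_gold = 1.48·66.8849^0.45 ≈ 9.8098, c_gold = y_gold − 0.066·k_gold ≈ 5.3954.
Gain: Δc = 5.3954 − 5.1913 ≈ 0.2041.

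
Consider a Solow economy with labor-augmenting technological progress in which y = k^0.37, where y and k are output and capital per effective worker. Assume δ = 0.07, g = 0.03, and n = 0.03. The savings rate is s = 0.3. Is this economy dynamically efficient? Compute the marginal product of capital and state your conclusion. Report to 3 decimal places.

Capital per effective worker breaks even when investment replaces (n + g + δ)·k; here n + g + δ = 0.13.
Steady-state k*: s·k^0.37 = 0.13·k gives k* = (0.3/0.13)^(1/0.63) ≈ 3.7711.
MPK = 0.37·3.7711^(-0.63) ≈ 0.1603.
MPK > n+g+δ = 0.13, so the economy is dynamically efficient (under-saving).

dynamically efficient; MPK ≈ 0.160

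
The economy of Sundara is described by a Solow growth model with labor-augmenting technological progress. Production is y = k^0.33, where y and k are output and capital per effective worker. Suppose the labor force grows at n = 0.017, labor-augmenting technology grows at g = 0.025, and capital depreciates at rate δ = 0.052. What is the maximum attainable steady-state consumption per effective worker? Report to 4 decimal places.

c_gold ≈ 1.2436

n + g + δ = 0.017 + 0.025 + 0.052 = 0.094.
Maximizing c = f(k) − (n+g+δ)·k gives f'(k) = n+g+δ, i.e. 0.33·k^(0.33−1) = 0.094, so k_gold = (0.33/0.094)^(1/0.67) ≈ 6.5164.
y_gold = 6.5164^0.33 ≈ 1.8562.
c_gold = y_gold − (n+g+δ)·k_gold = 1.8562 − 0.094·6.5164 ≈ 1.2436.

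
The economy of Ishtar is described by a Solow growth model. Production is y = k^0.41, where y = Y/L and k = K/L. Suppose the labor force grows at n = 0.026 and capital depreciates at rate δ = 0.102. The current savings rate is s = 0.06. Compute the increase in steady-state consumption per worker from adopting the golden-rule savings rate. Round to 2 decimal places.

The effective depreciation rate is n + δ = 0.026 + 0.102 = 0.128.
Current steady state (s = 0.06): k* = (0.06/0.128)^(1/0.59) ≈ 0.2769, y* = 0.2769^0.41 ≈ 0.5907, c* = (1−0.06)·0.5907 ≈ 0.5552.
Maximizing c = f(k) − (n+δ)·k gives f'(k) = n+δ, i.e. 0.41·k^(0.41−1) = 0.128, so k_gold = (0.41/0.128)^(1/0.59) ≈ 7.1929.
y_gold = 7.1929^0.41 ≈ 2.2456, c_gold = y_gold − 0.128·k_gold ≈ 1.3249.
Gain: Δc = 1.3249 − 0.5552 ≈ 0.7697.

Δc ≈ 0.77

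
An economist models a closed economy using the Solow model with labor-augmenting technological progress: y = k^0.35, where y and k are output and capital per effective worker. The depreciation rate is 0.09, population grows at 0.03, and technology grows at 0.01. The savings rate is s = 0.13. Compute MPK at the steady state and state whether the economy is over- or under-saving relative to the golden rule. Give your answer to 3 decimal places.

under-saving; MPK ≈ 0.350

The effective depreciation rate is n + g + δ = 0.03 + 0.01 + 0.09 = 0.13.
Steady-state k*: s·k^0.35 = 0.13·k gives k* = (0.13/0.13)^(1/0.65) ≈ 1.0000.
MPK = 0.35·1.0000^(-0.65) ≈ 0.3500.
MPK > n+g+δ = 0.13, so the economy is dynamically efficient (under-saving).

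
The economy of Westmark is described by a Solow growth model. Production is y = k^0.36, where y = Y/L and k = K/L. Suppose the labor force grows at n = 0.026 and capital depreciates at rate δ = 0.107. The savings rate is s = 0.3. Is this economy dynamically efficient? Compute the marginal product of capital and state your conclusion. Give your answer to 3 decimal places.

dynamically efficient; MPK ≈ 0.160

Capital per worker breaks even when investment replaces (n + δ)·k; here n + δ = 0.133.
Steady-state k*: s·k^0.36 = 0.133·k gives k* = (0.3/0.133)^(1/0.64) ≈ 3.5644.
MPK = 0.36·3.5644^(-0.64) ≈ 0.1596.
MPK > n+δ = 0.133, so the economy is dynamically efficient (under-saving).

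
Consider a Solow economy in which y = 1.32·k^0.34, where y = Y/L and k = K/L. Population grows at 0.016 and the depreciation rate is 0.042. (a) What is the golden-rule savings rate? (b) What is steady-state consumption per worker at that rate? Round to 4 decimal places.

Capital per worker breaks even when investment replaces (n + δ)·k; here n + δ = 0.058.
For Cobb-Douglas, s_gold equals capital's share: s_gold = 0.34.
Golden rule sets MPK = n+δ: 0.34·1.32·k^(0.34−1) = 0.058, so k_gold = (0.34·1.32/0.058)^(1/0.66) ≈ 22.2025.
y_gold = 1.32·22.2025^0.34 ≈ 3.7875; c_gold = (1−0.34)·y_gold ≈ 2.4997.

(a) s_gold = 0.3400; (b) c_gold ≈ 2.4997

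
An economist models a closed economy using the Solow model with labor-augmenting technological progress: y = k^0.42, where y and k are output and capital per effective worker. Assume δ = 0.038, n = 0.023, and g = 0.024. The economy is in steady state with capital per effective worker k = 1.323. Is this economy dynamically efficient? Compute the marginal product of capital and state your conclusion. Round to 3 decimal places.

dynamically efficient; MPK ≈ 0.357

n + g + δ = 0.023 + 0.024 + 0.038 = 0.085.
MPK = 0.42·k^(0.42−1) = 0.42·1.323^(-0.58) ≈ 0.3571.
MPK > 0.085, so the economy is dynamically efficient (under-saving).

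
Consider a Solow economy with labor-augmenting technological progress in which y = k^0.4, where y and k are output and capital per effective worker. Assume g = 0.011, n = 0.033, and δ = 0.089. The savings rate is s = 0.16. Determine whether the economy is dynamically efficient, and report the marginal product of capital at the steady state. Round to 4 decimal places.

Break-even investment rate: n + g + δ = 0.033 + 0.011 + 0.089 = 0.133.
Steady-state k*: s·k^0.4 = 0.133·k gives k* = (0.16/0.133)^(1/0.6) ≈ 1.3608.
MPK = 0.4·1.3608^(-0.6) ≈ 0.3325.
MPK > n+g+δ = 0.133, so the economy is dynamically efficient (under-saving).

dynamically efficient; MPK ≈ 0.3325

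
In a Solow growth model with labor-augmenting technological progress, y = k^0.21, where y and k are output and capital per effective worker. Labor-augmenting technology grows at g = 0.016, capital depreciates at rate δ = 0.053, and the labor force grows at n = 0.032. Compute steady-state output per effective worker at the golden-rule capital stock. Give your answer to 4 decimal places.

Break-even investment rate: n + g + δ = 0.032 + 0.016 + 0.053 = 0.101.
Golden rule sets MPK = n+g+δ: 0.21·k^(0.21−1) = 0.101, so k_gold = (0.21/0.101)^(1/0.79) ≈ 2.5258.
Output: y_gold = k_gold^0.21 = 2.5258^0.21 ≈ 1.2148.

y_gold ≈ 1.2148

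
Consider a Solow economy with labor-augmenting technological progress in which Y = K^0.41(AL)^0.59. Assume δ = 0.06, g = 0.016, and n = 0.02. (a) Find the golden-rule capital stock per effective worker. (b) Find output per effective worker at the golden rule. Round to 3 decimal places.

Break-even investment rate: n + g + δ = 0.02 + 0.016 + 0.06 = 0.096.
Maximizing c = f(k) − (n+g+δ)·k gives f'(k) = n+g+δ, i.e. 0.41·k^(0.41−1) = 0.096, so k_gold = (0.41/0.096)^(1/0.59) ≈ 11.7129.
y_gold = 11.7129^0.41 ≈ 2.7425.

(a) k_gold ≈ 11.713; (b) y_gold ≈ 2.743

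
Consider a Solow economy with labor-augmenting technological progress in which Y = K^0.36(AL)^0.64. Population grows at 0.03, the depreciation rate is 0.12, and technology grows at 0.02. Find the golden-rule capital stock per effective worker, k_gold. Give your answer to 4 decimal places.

k_gold ≈ 3.2296

The effective depreciation rate is n + g + δ = 0.03 + 0.02 + 0.12 = 0.17.
At the golden rule the marginal product of capital equals n+g+δ: 0.36·k^(0.36−1) = 0.17. Solving, k_gold = (0.36/0.17)^(1/0.64) ≈ 3.2296.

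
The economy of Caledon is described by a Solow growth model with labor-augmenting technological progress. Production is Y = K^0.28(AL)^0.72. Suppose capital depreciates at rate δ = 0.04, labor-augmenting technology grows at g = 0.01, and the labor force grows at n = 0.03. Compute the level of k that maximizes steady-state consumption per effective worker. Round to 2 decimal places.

k_gold ≈ 5.70

n + g + δ = 0.03 + 0.01 + 0.04 = 0.08.
At the golden rule the marginal product of capital equals n+g+δ: 0.28·k^(0.28−1) = 0.08. Solving, k_gold = (0.28/0.08)^(1/0.72) ≈ 5.6971.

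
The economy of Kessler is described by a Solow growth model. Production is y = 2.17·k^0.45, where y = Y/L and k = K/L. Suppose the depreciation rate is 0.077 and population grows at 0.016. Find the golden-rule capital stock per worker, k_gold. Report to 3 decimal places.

k_gold ≈ 71.897

Capital per worker breaks even when investment replaces (n + δ)·k; here n + δ = 0.093.
At the golden rule the marginal product of capital equals n+δ: 0.45·2.17·k^(0.45−1) = 0.093. Solving, k_gold = (0.45·2.17/0.093)^(1/0.55) ≈ 71.8965.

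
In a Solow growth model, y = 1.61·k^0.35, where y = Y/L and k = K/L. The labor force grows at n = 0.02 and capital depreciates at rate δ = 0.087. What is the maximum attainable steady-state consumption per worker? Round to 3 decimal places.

c_gold ≈ 2.560

Capital per worker breaks even when investment replaces (n + δ)·k; here n + δ = 0.107.
Golden rule sets MPK = n+δ: 0.35·1.61·k^(0.35−1) = 0.107, so k_gold = (0.35·1.61/0.107)^(1/0.65) ≈ 12.8830.
y_gold = 1.61·12.8830^0.35 ≈ 3.9385.
c_gold = y_gold − (n+δ)·k_gold = 3.9385 − 0.107·12.8830 ≈ 2.5600.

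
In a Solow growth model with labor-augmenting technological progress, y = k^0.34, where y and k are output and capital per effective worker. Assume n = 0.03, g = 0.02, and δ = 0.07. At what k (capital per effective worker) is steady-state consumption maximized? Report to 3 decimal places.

Capital per effective worker breaks even when investment replaces (n + g + δ)·k; here n + g + δ = 0.12.
Maximizing c = f(k) − (n+g+δ)·k gives f'(k) = n+g+δ, i.e. 0.34·k^(0.34−1) = 0.12, so k_gold = (0.34/0.12)^(1/0.66) ≈ 4.8451.

k_gold ≈ 4.845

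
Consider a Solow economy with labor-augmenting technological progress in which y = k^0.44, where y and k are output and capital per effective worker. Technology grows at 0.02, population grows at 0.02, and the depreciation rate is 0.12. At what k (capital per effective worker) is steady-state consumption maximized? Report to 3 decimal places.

n + g + δ = 0.02 + 0.02 + 0.12 = 0.16.
Golden rule sets MPK = n+g+δ: 0.44·k^(0.44−1) = 0.16, so k_gold = (0.44/0.16)^(1/0.56) ≈ 6.0887.

k_gold ≈ 6.089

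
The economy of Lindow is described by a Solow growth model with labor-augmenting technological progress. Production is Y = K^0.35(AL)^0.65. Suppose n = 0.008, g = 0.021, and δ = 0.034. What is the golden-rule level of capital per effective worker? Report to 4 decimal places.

k_gold ≈ 13.9873

Capital per effective worker breaks even when investment replaces (n + g + δ)·k; here n + g + δ = 0.063.
Setting f'(k) = n+g+δ gives 0.35·k^(0.35−1) = 0.063, hence k_gold = (0.35/0.063)^(1/0.65) ≈ 13.9873.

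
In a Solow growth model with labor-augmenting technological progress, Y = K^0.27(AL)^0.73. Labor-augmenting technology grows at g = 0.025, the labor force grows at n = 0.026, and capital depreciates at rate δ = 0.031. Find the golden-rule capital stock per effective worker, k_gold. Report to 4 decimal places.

k_gold ≈ 5.1165

Capital per effective worker breaks even when investment replaces (n + g + δ)·k; here n + g + δ = 0.082.
At the golden rule the marginal product of capital equals n+g+δ: 0.27·k^(0.27−1) = 0.082. Solving, k_gold = (0.27/0.082)^(1/0.73) ≈ 5.1165.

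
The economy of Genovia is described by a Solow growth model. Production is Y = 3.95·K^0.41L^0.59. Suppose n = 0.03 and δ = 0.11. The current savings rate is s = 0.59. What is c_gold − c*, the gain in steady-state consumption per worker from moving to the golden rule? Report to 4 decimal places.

The effective depreciation rate is n + δ = 0.03 + 0.11 = 0.14.
Current steady state (s = 0.59): k* = (0.59·3.95/0.14)^(1/0.59) ≈ 117.4994, y* = 3.95·117.4994^0.41 ≈ 27.8812, c* = (1−0.59)·27.8812 ≈ 11.4313.
Golden rule sets MPK = n+δ: 0.41·3.95·k^(0.41−1) = 0.14, so k_gold = (0.41·3.95/0.14)^(1/0.59) ≈ 63.4050.
y_gold = 3.95·63.4050^0.41 ≈ 21.6505, c_gold = y_gold − 0.14·k_gold ≈ 12.7738.
Gain: Δc = 12.7738 − 11.4313 ≈ 1.3425.

Δc ≈ 1.3425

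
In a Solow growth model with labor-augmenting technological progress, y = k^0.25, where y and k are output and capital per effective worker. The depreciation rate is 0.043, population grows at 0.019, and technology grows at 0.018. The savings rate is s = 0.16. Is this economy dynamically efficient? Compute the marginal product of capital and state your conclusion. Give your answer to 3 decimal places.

Break-even investment rate: n + g + δ = 0.019 + 0.018 + 0.043 = 0.08.
Steady-state k*: s·k^0.25 = 0.08·k gives k* = (0.16/0.08)^(1/0.75) ≈ 2.5198.
MPK = 0.25·2.5198^(-0.75) ≈ 0.1250.
MPK > n+g+δ = 0.08, so the economy is dynamically efficient (under-saving).

dynamically efficient; MPK ≈ 0.125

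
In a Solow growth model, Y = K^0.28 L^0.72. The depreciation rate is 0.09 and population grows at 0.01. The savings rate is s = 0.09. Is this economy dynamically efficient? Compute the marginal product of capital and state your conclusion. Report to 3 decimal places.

The effective depreciation rate is n + δ = 0.01 + 0.09 = 0.1.
Steady-state k*: s·k^0.28 = 0.1·k gives k* = (0.09/0.1)^(1/0.72) ≈ 0.8639.
MPK = 0.28·0.8639^(-0.72) ≈ 0.3111.
MPK > n+δ = 0.1, so the economy is dynamically efficient (under-saving).

dynamically efficient; MPK ≈ 0.311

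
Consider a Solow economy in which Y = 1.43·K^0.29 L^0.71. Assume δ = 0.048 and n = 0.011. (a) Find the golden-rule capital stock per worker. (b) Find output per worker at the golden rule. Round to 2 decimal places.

(a) k_gold ≈ 15.59; (b) y_gold ≈ 3.17

Break-even investment rate: n + δ = 0.011 + 0.048 = 0.059.
At the golden rule the marginal product of capital equals n+δ: 0.29·1.43·k^(0.29−1) = 0.059. Solving, k_gold = (0.29·1.43/0.059)^(1/0.71) ≈ 15.5880.
y_gold = 1.43·15.5880^0.29 ≈ 3.1714.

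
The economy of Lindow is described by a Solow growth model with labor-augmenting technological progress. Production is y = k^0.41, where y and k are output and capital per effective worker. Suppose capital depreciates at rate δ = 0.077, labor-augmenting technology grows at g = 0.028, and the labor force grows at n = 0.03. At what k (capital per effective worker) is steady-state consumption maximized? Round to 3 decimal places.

The effective depreciation rate is n + g + δ = 0.03 + 0.028 + 0.077 = 0.135.
Setting f'(k) = n+g+δ gives 0.41·k^(0.41−1) = 0.135, hence k_gold = (0.41/0.135)^(1/0.59) ≈ 6.5722.

k_gold ≈ 6.572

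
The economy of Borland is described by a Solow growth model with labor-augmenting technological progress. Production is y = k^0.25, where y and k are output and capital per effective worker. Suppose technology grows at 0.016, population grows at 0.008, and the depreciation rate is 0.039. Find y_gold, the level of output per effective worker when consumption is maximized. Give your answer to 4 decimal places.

The effective depreciation rate is n + g + δ = 0.008 + 0.016 + 0.039 = 0.063.
Golden rule sets MPK = n+g+δ: 0.25·k^(0.25−1) = 0.063, so k_gold = (0.25/0.063)^(1/0.75) ≈ 6.2825.
Output: y_gold = k_gold^0.25 = 6.2825^0.25 ≈ 1.5832.

y_gold ≈ 1.5832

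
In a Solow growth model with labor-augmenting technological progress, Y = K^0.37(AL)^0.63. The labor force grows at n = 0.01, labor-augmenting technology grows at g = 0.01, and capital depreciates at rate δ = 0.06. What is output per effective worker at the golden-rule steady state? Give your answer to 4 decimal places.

y_gold ≈ 2.4582

Break-even investment rate: n + g + δ = 0.01 + 0.01 + 0.06 = 0.08.
Golden rule sets MPK = n+g+δ: 0.37·k^(0.37−1) = 0.08, so k_gold = (0.37/0.08)^(1/0.63) ≈ 11.3693.
Output: y_gold = k_gold^0.37 = 11.3693^0.37 ≈ 2.4582.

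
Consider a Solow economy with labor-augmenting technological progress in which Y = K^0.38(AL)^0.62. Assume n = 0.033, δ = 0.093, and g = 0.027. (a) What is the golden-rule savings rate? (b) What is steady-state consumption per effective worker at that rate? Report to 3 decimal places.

(a) s_gold = 0.380; (b) c_gold ≈ 1.083

Break-even investment rate: n + g + δ = 0.033 + 0.027 + 0.093 = 0.153.
For Cobb-Douglas, s_gold equals capital's share: s_gold = 0.38.
At the golden rule the marginal product of capital equals n+g+δ: 0.38·k^(0.38−1) = 0.153. Solving, k_gold = (0.38/0.153)^(1/0.62) ≈ 4.3376.
y_gold = 4.3376^0.38 ≈ 1.7464; c_gold = (1−0.38)·y_gold ≈ 1.0828.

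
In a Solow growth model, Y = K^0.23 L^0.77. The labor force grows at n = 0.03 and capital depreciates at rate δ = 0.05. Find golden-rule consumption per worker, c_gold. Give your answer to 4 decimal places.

c_gold ≈ 1.0556

Break-even investment rate: n + δ = 0.03 + 0.05 = 0.08.
Maximizing c = f(k) − (n+δ)·k gives f'(k) = n+δ, i.e. 0.23·k^(0.23−1) = 0.08, so k_gold = (0.23/0.08)^(1/0.77) ≈ 3.9412.
y_gold = 3.9412^0.23 ≈ 1.3709.
c_gold = y_gold − (n+δ)·k_gold = 1.3709 − 0.08·3.9412 ≈ 1.0556.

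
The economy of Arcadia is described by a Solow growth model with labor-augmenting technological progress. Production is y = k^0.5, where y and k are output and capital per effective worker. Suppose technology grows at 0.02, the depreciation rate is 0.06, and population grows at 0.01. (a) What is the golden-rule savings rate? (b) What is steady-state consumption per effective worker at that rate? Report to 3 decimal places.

(a) s_gold = 0.500; (b) c_gold ≈ 2.778

The effective depreciation rate is n + g + δ = 0.01 + 0.02 + 0.06 = 0.09.
For Cobb-Douglas, s_gold equals capital's share: s_gold = 0.5.
At the golden rule the marginal product of capital equals n+g+δ: 0.5·k^(0.5−1) = 0.09. Solving, k_gold = (0.5/0.09)^(1/0.5) ≈ 30.8642.
y_gold = 30.8642^0.5 ≈ 5.5556; c_gold = (1−0.5)·y_gold ≈ 2.7778.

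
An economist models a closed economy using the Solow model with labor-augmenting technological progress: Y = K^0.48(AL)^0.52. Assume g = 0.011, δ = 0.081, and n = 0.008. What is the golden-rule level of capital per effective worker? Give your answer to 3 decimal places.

The effective depreciation rate is n + g + δ = 0.008 + 0.011 + 0.081 = 0.1.
Maximizing c = f(k) − (n+g+δ)·k gives f'(k) = n+g+δ, i.e. 0.48·k^(0.48−1) = 0.1, so k_gold = (0.48/0.1)^(1/0.52) ≈ 20.4211.

k_gold ≈ 20.421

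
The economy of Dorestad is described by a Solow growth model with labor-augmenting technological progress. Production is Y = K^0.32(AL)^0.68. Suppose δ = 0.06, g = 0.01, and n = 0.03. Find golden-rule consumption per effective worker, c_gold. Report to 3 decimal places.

c_gold ≈ 1.176

n + g + δ = 0.03 + 0.01 + 0.06 = 0.1.
Golden rule sets MPK = n+g+δ: 0.32·k^(0.32−1) = 0.1, so k_gold = (0.32/0.1)^(1/0.68) ≈ 5.5318.
y_gold = 5.5318^0.32 ≈ 1.7287.
c_gold = y_gold − (n+g+δ)·k_gold = 1.7287 − 0.1·5.5318 ≈ 1.1755.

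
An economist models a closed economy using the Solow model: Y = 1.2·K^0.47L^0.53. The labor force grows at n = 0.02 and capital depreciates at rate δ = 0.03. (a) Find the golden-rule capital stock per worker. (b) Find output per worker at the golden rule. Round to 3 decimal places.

(a) k_gold ≈ 96.714; (b) y_gold ≈ 10.289

The effective depreciation rate is n + δ = 0.02 + 0.03 = 0.05.
Setting f'(k) = n+δ gives 0.47·1.2·k^(0.47−1) = 0.05, hence k_gold = (0.47·1.2/0.05)^(1/0.53) ≈ 96.7139.
y_gold = 1.2·96.7139^0.47 ≈ 10.2887.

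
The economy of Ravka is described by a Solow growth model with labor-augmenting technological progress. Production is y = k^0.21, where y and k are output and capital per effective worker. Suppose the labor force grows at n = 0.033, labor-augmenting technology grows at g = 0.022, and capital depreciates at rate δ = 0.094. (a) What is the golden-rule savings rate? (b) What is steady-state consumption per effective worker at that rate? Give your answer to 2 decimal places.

The effective depreciation rate is n + g + δ = 0.033 + 0.022 + 0.094 = 0.149.
For Cobb-Douglas, s_gold equals capital's share: s_gold = 0.21.
At the golden rule the marginal product of capital equals n+g+δ: 0.21·k^(0.21−1) = 0.149. Solving, k_gold = (0.21/0.149)^(1/0.79) ≈ 1.5440.
y_gold = 1.5440^0.21 ≈ 1.0955; c_gold = (1−0.21)·y_gold ≈ 0.8655.

(a) s_gold = 0.21; (b) c_gold ≈ 0.87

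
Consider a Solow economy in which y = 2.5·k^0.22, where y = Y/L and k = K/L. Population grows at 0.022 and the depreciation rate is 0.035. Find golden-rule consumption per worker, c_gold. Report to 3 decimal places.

Break-even investment rate: n + δ = 0.022 + 0.035 = 0.057.
At the golden rule the marginal product of capital equals n+δ: 0.22·2.5·k^(0.22−1) = 0.057. Solving, k_gold = (0.22·2.5/0.057)^(1/0.78) ≈ 18.2879.
y_gold = 2.5·18.2879^0.22 ≈ 4.7382.
c_gold = y_gold − (n+δ)·k_gold = 4.7382 − 0.057·18.2879 ≈ 3.6958.

c_gold ≈ 3.696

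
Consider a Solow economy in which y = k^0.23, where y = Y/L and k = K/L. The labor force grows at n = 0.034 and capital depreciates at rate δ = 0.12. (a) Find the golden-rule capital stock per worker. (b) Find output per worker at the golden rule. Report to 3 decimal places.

(a) k_gold ≈ 1.684; (b) y_gold ≈ 1.127

The effective depreciation rate is n + δ = 0.034 + 0.12 = 0.154.
At the golden rule the marginal product of capital equals n+δ: 0.23·k^(0.23−1) = 0.154. Solving, k_gold = (0.23/0.154)^(1/0.77) ≈ 1.6836.
y_gold = 1.6836^0.23 ≈ 1.1273.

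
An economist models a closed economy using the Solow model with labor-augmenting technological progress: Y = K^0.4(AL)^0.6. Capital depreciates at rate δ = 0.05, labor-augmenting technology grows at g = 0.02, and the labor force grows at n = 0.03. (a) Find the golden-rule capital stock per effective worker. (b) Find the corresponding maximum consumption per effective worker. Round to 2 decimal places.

(a) k_gold ≈ 10.08; (b) c_gold ≈ 1.51

n + g + δ = 0.03 + 0.02 + 0.05 = 0.1.
At the golden rule the marginal product of capital equals n+g+δ: 0.4·k^(0.4−1) = 0.1. Solving, k_gold = (0.4/0.1)^(1/0.6) ≈ 10.0794.
y_gold = 10.0794^0.4 ≈ 2.5198; c_gold = y_gold − 0.1·k_gold ≈ 1.5119.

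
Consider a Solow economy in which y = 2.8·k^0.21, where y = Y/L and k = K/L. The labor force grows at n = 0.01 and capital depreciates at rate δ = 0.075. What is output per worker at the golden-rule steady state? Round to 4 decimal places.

y_gold ≈ 4.6821

Capital per worker breaks even when investment replaces (n + δ)·k; here n + δ = 0.085.
Golden rule sets MPK = n+δ: 0.21·2.8·k^(0.21−1) = 0.085, so k_gold = (0.21·2.8/0.085)^(1/0.79) ≈ 11.5675.
Output: y_gold = 2.8·k_gold^0.21 = 2.8·11.5675^0.21 ≈ 4.6821.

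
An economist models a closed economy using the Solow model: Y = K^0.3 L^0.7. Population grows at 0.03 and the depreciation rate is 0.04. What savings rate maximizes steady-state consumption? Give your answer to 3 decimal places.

s_gold = 0.300

The effective depreciation rate is n + δ = 0.03 + 0.04 = 0.07.
At the golden rule MPK = n+δ, and in any Cobb-Douglas steady state s = (n+δ)·k/y = MPK·k/y = capital's share 0.3.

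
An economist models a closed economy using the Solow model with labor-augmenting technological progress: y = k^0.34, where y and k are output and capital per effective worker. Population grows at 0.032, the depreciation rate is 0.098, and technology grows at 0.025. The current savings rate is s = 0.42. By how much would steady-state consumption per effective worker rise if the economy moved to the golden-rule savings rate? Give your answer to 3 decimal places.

The effective depreciation rate is n + g + δ = 0.032 + 0.025 + 0.098 = 0.155.
Current steady state (s = 0.42): k* = (0.42/0.155)^(1/0.66) ≈ 4.5283, y* = 4.5283^0.34 ≈ 1.6712, c* = (1−0.42)·1.6712 ≈ 0.9693.
Setting f'(k) = n+g+δ gives 0.34·k^(0.34−1) = 0.155, hence k_gold = (0.34/0.155)^(1/0.66) ≈ 3.2877.
y_gold = 3.2877^0.34 ≈ 1.4988, c_gold = y_gold − 0.155·k_gold ≈ 0.9892.
Gain: Δc = 0.9892 − 0.9693 ≈ 0.0199.

Δc ≈ 0.020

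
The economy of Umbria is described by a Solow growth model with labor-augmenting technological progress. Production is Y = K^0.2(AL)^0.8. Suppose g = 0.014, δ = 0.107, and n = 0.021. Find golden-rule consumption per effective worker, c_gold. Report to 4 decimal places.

Capital per effective worker breaks even when investment replaces (n + g + δ)·k; here n + g + δ = 0.142.
At the golden rule the marginal product of capital equals n+g+δ: 0.2·k^(0.2−1) = 0.142. Solving, k_gold = (0.2/0.142)^(1/0.8) ≈ 1.5344.
y_gold = 1.5344^0.2 ≈ 1.0894.
c_gold = y_gold − (n+g+δ)·k_gold = 1.0894 − 0.142·1.5344 ≈ 0.8715.

c_gold ≈ 0.8715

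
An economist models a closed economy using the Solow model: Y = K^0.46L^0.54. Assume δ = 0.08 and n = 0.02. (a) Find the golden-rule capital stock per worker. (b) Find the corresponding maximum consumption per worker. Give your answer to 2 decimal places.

Capital per worker breaks even when investment replaces (n + δ)·k; here n + δ = 0.1.
At the golden rule the marginal product of capital equals n+δ: 0.46·k^(0.46−1) = 0.1. Solving, k_gold = (0.46/0.1)^(1/0.54) ≈ 16.8783.
y_gold = 16.8783^0.46 ≈ 3.6692; c_gold = y_gold − 0.1·k_gold ≈ 1.9814.

(a) k_gold ≈ 16.88; (b) c_gold ≈ 1.98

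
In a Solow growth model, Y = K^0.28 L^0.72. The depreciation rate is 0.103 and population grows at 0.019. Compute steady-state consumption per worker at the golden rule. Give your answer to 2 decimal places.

n + δ = 0.019 + 0.103 = 0.122.
At the golden rule the marginal product of capital equals n+δ: 0.28·k^(0.28−1) = 0.122. Solving, k_gold = (0.28/0.122)^(1/0.72) ≈ 3.1704.
y_gold = 3.1704^0.28 ≈ 1.3814.
c_gold = y_gold − (n+δ)·k_gold = 1.3814 − 0.122·3.1704 ≈ 0.9946.

c_gold ≈ 0.99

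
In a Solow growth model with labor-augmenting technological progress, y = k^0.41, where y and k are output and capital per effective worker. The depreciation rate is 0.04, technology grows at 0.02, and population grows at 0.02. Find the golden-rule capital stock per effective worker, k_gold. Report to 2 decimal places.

The effective depreciation rate is n + g + δ = 0.02 + 0.02 + 0.04 = 0.08.
Golden rule sets MPK = n+g+δ: 0.41·k^(0.41−1) = 0.08, so k_gold = (0.41/0.08)^(1/0.59) ≈ 15.9541.

k_gold ≈ 15.95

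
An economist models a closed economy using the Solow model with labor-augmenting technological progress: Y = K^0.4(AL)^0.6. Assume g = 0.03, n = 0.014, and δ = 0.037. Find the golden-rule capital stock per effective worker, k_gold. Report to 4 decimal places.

k_gold ≈ 14.3205

The effective depreciation rate is n + g + δ = 0.014 + 0.03 + 0.037 = 0.081.
Setting f'(k) = n+g+δ gives 0.4·k^(0.4−1) = 0.081, hence k_gold = (0.4/0.081)^(1/0.6) ≈ 14.3205.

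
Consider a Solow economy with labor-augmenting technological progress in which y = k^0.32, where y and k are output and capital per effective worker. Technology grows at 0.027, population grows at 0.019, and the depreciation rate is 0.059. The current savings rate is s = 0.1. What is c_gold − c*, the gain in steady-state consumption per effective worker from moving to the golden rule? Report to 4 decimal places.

The effective depreciation rate is n + g + δ = 0.019 + 0.027 + 0.059 = 0.105.
Current steady state (s = 0.1): k* = (0.1/0.105)^(1/0.68) ≈ 0.9308, y* = 0.9308^0.32 ≈ 0.9773, c* = (1−0.1)·0.9773 ≈ 0.8796.
Golden rule sets MPK = n+g+δ: 0.32·k^(0.32−1) = 0.105, so k_gold = (0.32/0.105)^(1/0.68) ≈ 5.1488.
y_gold = 5.1488^0.32 ≈ 1.6895, c_gold = y_gold − 0.105·k_gold ≈ 1.1488.
Gain: Δc = 1.1488 − 0.8796 ≈ 0.2693.

Δc ≈ 0.2693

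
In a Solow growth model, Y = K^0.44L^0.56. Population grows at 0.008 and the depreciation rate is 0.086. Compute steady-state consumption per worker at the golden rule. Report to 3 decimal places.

Break-even investment rate: n + δ = 0.008 + 0.086 = 0.094.
At the golden rule the marginal product of capital equals n+δ: 0.44·k^(0.44−1) = 0.094. Solving, k_gold = (0.44/0.094)^(1/0.56) ≈ 15.7401.
y_gold = 15.7401^0.44 ≈ 3.3627.
c_gold = y_gold − (n+δ)·k_gold = 3.3627 − 0.094·15.7401 ≈ 1.8831.

c_gold ≈ 1.883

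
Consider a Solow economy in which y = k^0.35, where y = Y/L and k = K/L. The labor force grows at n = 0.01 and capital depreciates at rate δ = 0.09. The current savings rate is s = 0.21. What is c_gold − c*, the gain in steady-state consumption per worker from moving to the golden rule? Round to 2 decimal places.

The effective depreciation rate is n + δ = 0.01 + 0.09 = 0.1.
Current steady state (s = 0.21): k* = (0.21/0.1)^(1/0.65) ≈ 3.1313, y* = 3.1313^0.35 ≈ 1.4911, c* = (1−0.21)·1.4911 ≈ 1.1780.
Setting f'(k) = n+δ gives 0.35·k^(0.35−1) = 0.1, hence k_gold = (0.35/0.1)^(1/0.65) ≈ 6.8711.
y_gold = 6.8711^0.35 ≈ 1.9632, c_gold = y_gold − 0.1·k_gold ≈ 1.2761.
Gain: Δc = 1.2761 − 1.1780 ≈ 0.0981.

Δc ≈ 0.10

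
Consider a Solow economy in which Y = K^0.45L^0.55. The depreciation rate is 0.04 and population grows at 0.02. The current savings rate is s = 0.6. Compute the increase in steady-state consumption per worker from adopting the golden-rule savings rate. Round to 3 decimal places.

The effective depreciation rate is n + δ = 0.02 + 0.04 = 0.06.
Current steady state (s = 0.6): k* = (0.6/0.06)^(1/0.55) ≈ 65.7933, y* = 65.7933^0.45 ≈ 6.5793, c* = (1−0.6)·6.5793 ≈ 2.6317.
Maximizing c = f(k) − (n+δ)·k gives f'(k) = n+δ, i.e. 0.45·k^(0.45−1) = 0.06, so k_gold = (0.45/0.06)^(1/0.55) ≈ 38.9960.
y_gold = 38.9960^0.45 ≈ 5.1995, c_gold = y_gold − 0.06·k_gold ≈ 2.8597.
Gain: Δc = 2.8597 − 2.6317 ≈ 0.2280.

Δc ≈ 0.228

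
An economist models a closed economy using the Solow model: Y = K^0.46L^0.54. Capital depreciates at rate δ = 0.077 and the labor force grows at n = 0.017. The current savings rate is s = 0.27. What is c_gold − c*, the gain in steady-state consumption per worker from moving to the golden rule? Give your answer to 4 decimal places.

The effective depreciation rate is n + δ = 0.017 + 0.077 = 0.094.
Current steady state (s = 0.27): k* = (0.27/0.094)^(1/0.54) ≈ 7.0564, y* = 7.0564^0.46 ≈ 2.4567, c* = (1−0.27)·2.4567 ≈ 1.7934.
Setting f'(k) = n+δ gives 0.46·k^(0.46−1) = 0.094, hence k_gold = (0.46/0.094)^(1/0.54) ≈ 18.9275.
y_gold = 18.9275^0.46 ≈ 3.8678, c_gold = y_gold − 0.094·k_gold ≈ 2.0886.
Gain: Δc = 2.0886 − 1.7934 ≈ 0.2952.

Δc ≈ 0.2952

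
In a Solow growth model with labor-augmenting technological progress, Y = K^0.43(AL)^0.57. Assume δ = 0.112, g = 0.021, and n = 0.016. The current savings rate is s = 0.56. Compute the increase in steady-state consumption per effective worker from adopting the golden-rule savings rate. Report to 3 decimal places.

n + g + δ = 0.016 + 0.021 + 0.112 = 0.149.
Current steady state (s = 0.56): k* = (0.56/0.149)^(1/0.57) ≈ 10.2041, y* = 10.2041^0.43 ≈ 2.7150, c* = (1−0.56)·2.7150 ≈ 1.1946.
Golden rule sets MPK = n+g+δ: 0.43·k^(0.43−1) = 0.149, so k_gold = (0.43/0.149)^(1/0.57) ≈ 6.4197.
y_gold = 6.4197^0.43 ≈ 2.2245, c_gold = y_gold − 0.149·k_gold ≈ 1.2680.
Gain: Δc = 1.2680 − 1.1946 ≈ 0.0733.

Δc ≈ 0.073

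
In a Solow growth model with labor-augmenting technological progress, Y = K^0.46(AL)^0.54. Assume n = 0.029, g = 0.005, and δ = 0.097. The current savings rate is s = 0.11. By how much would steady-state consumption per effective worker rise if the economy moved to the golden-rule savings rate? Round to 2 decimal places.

Δc ≈ 0.81

Capital per effective worker breaks even when investment replaces (n + g + δ)·k; here n + g + δ = 0.131.
Current steady state (s = 0.11): k* = (0.11/0.131)^(1/0.54) ≈ 0.7236, y* = 0.7236^0.46 ≈ 0.8617, c* = (1−0.11)·0.8617 ≈ 0.7669.
At the golden rule the marginal product of capital equals n+g+δ: 0.46·k^(0.46−1) = 0.131. Solving, k_gold = (0.46/0.131)^(1/0.54) ≈ 10.2367.
y_gold = 10.2367^0.46 ≈ 2.9152, c_gold = y_gold − 0.131·k_gold ≈ 1.5742.
Gain: Δc = 1.5742 − 0.7669 ≈ 0.8073.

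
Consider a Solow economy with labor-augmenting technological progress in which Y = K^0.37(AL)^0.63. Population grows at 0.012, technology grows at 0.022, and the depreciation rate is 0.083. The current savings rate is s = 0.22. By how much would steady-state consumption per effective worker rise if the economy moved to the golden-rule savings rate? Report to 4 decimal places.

Break-even investment rate: n + g + δ = 0.012 + 0.022 + 0.083 = 0.117.
Current steady state (s = 0.22): k* = (0.22/0.117)^(1/0.63) ≈ 2.7246, y* = 2.7246^0.37 ≈ 1.4490, c* = (1−0.22)·1.4490 ≈ 1.1302.
Setting f'(k) = n+g+δ gives 0.37·k^(0.37−1) = 0.117, hence k_gold = (0.37/0.117)^(1/0.63) ≈ 6.2184.
y_gold = 6.2184^0.37 ≈ 1.9663, c_gold = y_gold − 0.117·k_gold ≈ 1.2388.
Gain: Δc = 1.2388 − 1.1302 ≈ 0.1086.

Δc ≈ 0.1086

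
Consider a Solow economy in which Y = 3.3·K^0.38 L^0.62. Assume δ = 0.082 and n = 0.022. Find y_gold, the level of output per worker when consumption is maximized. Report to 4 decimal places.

y_gold ≈ 15.1783

Capital per worker breaks even when investment replaces (n + δ)·k; here n + δ = 0.104.
Maximizing c = f(k) − (n+δ)·k gives f'(k) = n+δ, i.e. 0.38·3.3·k^(0.38−1) = 0.104, so k_gold = (0.38·3.3/0.104)^(1/0.62) ≈ 55.4593.
Output: y_gold = 3.3·k_gold^0.38 = 3.3·55.4593^0.38 ≈ 15.1783.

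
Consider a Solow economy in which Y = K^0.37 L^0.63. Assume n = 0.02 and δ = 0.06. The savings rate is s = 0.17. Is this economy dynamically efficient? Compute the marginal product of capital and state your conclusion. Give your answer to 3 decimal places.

Break-even investment rate: n + δ = 0.02 + 0.06 = 0.08.
Steady-state k*: s·k^0.37 = 0.08·k gives k* = (0.17/0.08)^(1/0.63) ≈ 3.3084.
MPK = 0.37·3.3084^(-0.63) ≈ 0.1741.
MPK > n+δ = 0.08, so the economy is dynamically efficient (under-saving).

dynamically efficient; MPK ≈ 0.174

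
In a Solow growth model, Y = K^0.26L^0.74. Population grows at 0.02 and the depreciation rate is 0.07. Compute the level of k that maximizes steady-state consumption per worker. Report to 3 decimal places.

k_gold ≈ 4.194

n + δ = 0.02 + 0.07 = 0.09.
Setting f'(k) = n+δ gives 0.26·k^(0.26−1) = 0.09, hence k_gold = (0.26/0.09)^(1/0.74) ≈ 4.1938.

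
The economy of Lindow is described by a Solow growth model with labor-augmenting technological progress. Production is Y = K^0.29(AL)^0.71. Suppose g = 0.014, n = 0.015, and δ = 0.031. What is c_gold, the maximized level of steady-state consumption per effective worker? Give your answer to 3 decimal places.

c_gold ≈ 1.351

Break-even investment rate: n + g + δ = 0.015 + 0.014 + 0.031 = 0.06.
Setting f'(k) = n+g+δ gives 0.29·k^(0.29−1) = 0.06, hence k_gold = (0.29/0.06)^(1/0.71) ≈ 9.1987.
y_gold = 9.1987^0.29 ≈ 1.9032.
c_gold = y_gold − (n+g+δ)·k_gold = 1.9032 − 0.06·9.1987 ≈ 1.3513.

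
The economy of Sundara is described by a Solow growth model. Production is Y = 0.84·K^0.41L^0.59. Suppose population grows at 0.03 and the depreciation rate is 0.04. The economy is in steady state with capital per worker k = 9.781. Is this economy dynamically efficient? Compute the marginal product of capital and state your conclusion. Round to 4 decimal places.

Break-even investment rate: n + δ = 0.03 + 0.04 = 0.07.
MPK = 0.41·0.84·k^(0.41−1) = 0.41·0.84·9.781^(-0.59) ≈ 0.0897.
MPK > 0.07, so the economy is dynamically efficient (under-saving).

dynamically efficient; MPK ≈ 0.0897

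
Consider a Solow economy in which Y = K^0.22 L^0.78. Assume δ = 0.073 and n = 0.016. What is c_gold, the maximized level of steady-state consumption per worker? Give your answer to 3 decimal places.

Break-even investment rate: n + δ = 0.016 + 0.073 = 0.089.
At the golden rule the marginal product of capital equals n+δ: 0.22·k^(0.22−1) = 0.089. Solving, k_gold = (0.22/0.089)^(1/0.78) ≈ 3.1907.
y_gold = 3.1907^0.22 ≈ 1.2908.
c_gold = y_gold − (n+δ)·k_gold = 1.2908 − 0.089·3.1907 ≈ 1.0068.

c_gold ≈ 1.007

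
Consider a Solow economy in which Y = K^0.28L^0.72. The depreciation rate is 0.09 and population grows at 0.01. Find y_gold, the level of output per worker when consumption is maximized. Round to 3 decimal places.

n + δ = 0.01 + 0.09 = 0.1.
Maximizing c = f(k) − (n+δ)·k gives f'(k) = n+δ, i.e. 0.28·k^(0.28−1) = 0.1, so k_gold = (0.28/0.1)^(1/0.72) ≈ 4.1788.
Output: y_gold = k_gold^0.28 = 4.1788^0.28 ≈ 1.4924.

y_gold ≈ 1.492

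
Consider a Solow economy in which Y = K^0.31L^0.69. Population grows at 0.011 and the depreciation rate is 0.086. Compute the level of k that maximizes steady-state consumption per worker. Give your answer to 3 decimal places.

n + δ = 0.011 + 0.086 = 0.097.
Golden rule sets MPK = n+δ: 0.31·k^(0.31−1) = 0.097, so k_gold = (0.31/0.097)^(1/0.69) ≈ 5.3863.

k_gold ≈ 5.386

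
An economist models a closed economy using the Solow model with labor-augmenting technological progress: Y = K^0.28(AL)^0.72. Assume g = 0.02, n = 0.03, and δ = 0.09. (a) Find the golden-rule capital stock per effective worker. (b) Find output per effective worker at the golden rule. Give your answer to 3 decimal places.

The effective depreciation rate is n + g + δ = 0.03 + 0.02 + 0.09 = 0.14.
Golden rule sets MPK = n+g+δ: 0.28·k^(0.28−1) = 0.14, so k_gold = (0.28/0.14)^(1/0.72) ≈ 2.6188.
y_gold = 2.6188^0.28 ≈ 1.3094.

(a) k_gold ≈ 2.619; (b) y_gold ≈ 1.309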